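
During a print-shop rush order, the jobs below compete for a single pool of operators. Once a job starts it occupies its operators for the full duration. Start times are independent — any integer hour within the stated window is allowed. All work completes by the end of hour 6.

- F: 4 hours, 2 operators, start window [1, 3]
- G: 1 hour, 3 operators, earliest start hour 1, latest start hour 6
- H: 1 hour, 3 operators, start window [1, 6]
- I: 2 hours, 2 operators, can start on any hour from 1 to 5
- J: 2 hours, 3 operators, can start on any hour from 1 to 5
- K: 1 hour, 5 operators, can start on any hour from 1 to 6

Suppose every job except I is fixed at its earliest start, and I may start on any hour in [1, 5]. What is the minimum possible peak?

16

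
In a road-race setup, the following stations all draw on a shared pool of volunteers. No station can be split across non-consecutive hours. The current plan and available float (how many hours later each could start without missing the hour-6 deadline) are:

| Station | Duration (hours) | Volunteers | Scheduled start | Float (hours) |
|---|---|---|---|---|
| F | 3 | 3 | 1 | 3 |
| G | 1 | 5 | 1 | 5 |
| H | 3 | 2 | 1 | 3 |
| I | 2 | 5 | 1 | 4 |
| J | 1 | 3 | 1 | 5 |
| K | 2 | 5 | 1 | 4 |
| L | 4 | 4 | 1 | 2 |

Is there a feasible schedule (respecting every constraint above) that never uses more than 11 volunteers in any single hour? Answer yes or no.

Schedule F@1, G@4, H@2, I@1, J@1, K@5, L@3: h1:11  h2:10  h3:9  h4:11  h5:9  h6:9 — peak 11 ≤ 11.

yes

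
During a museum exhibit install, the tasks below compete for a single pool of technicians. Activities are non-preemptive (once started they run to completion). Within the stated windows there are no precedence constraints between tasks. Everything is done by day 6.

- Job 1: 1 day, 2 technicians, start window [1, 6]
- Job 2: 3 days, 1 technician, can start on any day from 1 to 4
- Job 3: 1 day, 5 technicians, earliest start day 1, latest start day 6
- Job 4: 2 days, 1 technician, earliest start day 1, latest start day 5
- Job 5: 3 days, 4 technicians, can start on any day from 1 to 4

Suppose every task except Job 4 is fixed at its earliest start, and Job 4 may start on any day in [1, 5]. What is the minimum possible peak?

12

Job 4@1: d1:13  d2:6  d3:5  d4:0  d5:0  d6:0 → peak 13
Job 4@2: d1:12  d2:6  d3:6  d4:0  d5:0  d6:0 → peak 12
Job 4@3: d1:12  d2:5  d3:6  d4:1  d5:0  d6:0 → peak 12
Job 4@4: d1:12  d2:5  d3:5  d4:1  d5:1  d6:0 → peak 12
Job 4@5: d1:12  d2:5  d3:5  d4:0  d5:1  d6:1 → peak 12
Best is Job 4@2, peak 12.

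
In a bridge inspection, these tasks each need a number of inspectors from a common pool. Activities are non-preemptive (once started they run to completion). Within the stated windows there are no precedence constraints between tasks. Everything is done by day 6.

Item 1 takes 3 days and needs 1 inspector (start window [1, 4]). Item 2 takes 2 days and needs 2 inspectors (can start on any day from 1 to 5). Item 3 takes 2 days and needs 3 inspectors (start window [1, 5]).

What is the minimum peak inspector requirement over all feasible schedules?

3

Early-start (Item 1@1, Item 2@1, Item 3@1) gives peak 6: d1:6  d2:6  d3:1  d4:0  d5:0  d6:0.
Shift Item 3→4.
Schedule Item 1@1, Item 2@1, Item 3@4: d1:3  d2:3  d3:1  d4:3  d5:3  d6:0 — peak 3.
Total inspector-days = 13 over 6 days ⇒ peak ≥ ⌈13/6⌉ = 3, so 3 is optimal.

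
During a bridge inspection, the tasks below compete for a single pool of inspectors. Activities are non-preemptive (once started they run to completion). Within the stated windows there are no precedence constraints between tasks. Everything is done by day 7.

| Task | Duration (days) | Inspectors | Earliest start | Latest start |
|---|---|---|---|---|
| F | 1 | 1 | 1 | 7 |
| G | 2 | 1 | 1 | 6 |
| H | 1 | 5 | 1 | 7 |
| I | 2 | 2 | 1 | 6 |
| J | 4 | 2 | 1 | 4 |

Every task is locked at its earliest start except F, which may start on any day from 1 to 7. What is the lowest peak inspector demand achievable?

F@1: d1:11  d2:5  d3:2  d4:2  d5:0  d6:0  d7:0 → peak 11
F@2: d1:10  d2:6  d3:2  d4:2  d5:0  d6:0  d7:0 → peak 10
F@3: d1:10  d2:5  d3:3  d4:2  d5:0  d6:0  d7:0 → peak 10
F@4: d1:10  d2:5  d3:2  d4:3  d5:0  d6:0  d7:0 → peak 10
F@5: d1:10  d2:5  d3:2  d4:2  d5:1  d6:0  d7:0 → peak 10
F@6: d1:10  d2:5  d3:2  d4:2  d5:0  d6:1  d7:0 → peak 10
F@7: d1:10  d2:5  d3:2  d4:2  d5:0  d6:0  d7:1 → peak 10
Best is F@2, peak 10.

10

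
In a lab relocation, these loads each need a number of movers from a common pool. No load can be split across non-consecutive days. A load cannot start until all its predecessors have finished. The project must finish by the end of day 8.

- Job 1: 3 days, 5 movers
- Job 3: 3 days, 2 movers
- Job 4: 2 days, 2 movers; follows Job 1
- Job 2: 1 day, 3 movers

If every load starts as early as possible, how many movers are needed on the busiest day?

10

Early-start schedule: Job 1@1, Job 3@1, Job 4@4, Job 2@1.
Load per day: day 1: 10, day 2: 7, day 3: 7, day 4: 2, day 5: 2, day 6: 0, day 7: 0, day 8: 0.
Peak is 10.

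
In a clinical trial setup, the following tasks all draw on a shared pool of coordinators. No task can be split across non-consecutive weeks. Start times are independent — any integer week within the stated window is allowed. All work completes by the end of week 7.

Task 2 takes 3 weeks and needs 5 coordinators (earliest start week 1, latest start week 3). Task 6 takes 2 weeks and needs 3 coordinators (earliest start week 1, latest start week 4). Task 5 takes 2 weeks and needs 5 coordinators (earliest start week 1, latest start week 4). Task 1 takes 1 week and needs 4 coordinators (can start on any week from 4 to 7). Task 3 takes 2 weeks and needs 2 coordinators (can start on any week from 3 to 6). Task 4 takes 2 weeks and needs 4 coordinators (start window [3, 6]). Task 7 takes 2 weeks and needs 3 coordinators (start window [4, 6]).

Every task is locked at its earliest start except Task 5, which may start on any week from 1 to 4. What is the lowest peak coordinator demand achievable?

13

Task 5@1: w1:13  w2:13  w3:11  w4:13  w5:3  w6:0  w7:0 → peak 13
Task 5@2: w1:8  w2:13  w3:16  w4:13  w5:3  w6:0  w7:0 → peak 16
Task 5@3: w1:8  w2:8  w3:16  w4:18  w5:3  w6:0  w7:0 → peak 18
Task 5@4: w1:8  w2:8  w3:11  w4:18  w5:8  w6:0  w7:0 → peak 18
Best is Task 5@1, peak 13.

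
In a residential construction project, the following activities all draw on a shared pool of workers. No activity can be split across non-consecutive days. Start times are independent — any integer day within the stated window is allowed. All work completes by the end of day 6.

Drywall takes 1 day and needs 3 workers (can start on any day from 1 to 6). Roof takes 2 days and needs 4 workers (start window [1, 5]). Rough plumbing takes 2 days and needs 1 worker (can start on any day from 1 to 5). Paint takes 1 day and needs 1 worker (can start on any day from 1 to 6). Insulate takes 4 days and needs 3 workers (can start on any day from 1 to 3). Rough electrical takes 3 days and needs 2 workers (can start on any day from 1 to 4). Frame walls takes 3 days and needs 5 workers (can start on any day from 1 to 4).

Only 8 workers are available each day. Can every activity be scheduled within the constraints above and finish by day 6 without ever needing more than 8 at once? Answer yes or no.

Schedule Drywall@3, Roof@1, Rough plumbing@1, Paint@1, Insulate@3, Rough electrical@1, Frame walls@4: d1:8  d2:7  d3:8  d4:8  d5:8  d6:8 — peak 8 ≤ 8.

yes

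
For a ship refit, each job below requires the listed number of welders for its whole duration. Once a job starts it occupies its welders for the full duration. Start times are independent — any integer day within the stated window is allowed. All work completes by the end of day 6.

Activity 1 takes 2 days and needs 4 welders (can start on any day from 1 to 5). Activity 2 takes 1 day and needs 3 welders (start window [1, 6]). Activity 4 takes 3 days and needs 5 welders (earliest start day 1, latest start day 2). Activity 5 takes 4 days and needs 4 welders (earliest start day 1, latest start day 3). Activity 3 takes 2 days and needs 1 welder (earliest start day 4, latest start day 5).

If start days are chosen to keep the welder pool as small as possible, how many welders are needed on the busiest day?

Early-start (Activity 1@1, Activity 2@1, Activity 4@1, Activity 5@1, Activity 3@4) gives peak 16: d1:16  d2:13  d3:9  d4:5  d5:1  d6:0.
Shift Activity 4→2, Activity 5→3, Activity 3→5.
Schedule Activity 1@1, Activity 2@1, Activity 4@2, Activity 5@3, Activity 3@5: d1:7  d2:9  d3:9  d4:9  d5:5  d6:5 — peak 9.

9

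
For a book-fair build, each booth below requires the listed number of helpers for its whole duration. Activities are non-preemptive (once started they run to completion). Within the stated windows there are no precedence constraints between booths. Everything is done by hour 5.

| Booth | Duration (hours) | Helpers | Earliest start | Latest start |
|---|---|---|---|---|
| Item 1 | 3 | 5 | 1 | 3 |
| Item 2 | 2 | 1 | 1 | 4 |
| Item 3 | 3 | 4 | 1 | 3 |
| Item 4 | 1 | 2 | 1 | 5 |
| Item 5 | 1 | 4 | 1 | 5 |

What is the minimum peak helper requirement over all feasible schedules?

9

Early-start (Item 1@1, Item 2@1, Item 3@1, Item 4@1, Item 5@1) gives peak 16: h1:16  h2:10  h3:9  h4:0  h5:0.
Shift Item 3→3, Item 5→4.
Schedule Item 1@1, Item 2@1, Item 3@3, Item 4@1, Item 5@4: h1:8  h2:6  h3:9  h4:8  h5:4 — peak 9.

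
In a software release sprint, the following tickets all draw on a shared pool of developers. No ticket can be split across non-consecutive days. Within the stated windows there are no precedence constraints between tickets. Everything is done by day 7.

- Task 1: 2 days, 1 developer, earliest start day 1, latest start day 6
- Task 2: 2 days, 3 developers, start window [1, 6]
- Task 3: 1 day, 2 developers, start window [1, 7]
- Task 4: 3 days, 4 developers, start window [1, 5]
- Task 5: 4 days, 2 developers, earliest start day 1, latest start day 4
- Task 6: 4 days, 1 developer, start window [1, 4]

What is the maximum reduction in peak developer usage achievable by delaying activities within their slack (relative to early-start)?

Early-start peak: d1:13  d2:11  d3:7  d4:3  d5:0  d6:0  d7:0 ⇒ 13.
Leveled (Task 1@3, Task 2@1, Task 3@3, Task 4@5, Task 5@1, Task 6@4): d1:5  d2:5  d3:5  d4:4  d5:5  d6:5  d7:5 ⇒ 5.
Reduction 13 − 5 = 8.

8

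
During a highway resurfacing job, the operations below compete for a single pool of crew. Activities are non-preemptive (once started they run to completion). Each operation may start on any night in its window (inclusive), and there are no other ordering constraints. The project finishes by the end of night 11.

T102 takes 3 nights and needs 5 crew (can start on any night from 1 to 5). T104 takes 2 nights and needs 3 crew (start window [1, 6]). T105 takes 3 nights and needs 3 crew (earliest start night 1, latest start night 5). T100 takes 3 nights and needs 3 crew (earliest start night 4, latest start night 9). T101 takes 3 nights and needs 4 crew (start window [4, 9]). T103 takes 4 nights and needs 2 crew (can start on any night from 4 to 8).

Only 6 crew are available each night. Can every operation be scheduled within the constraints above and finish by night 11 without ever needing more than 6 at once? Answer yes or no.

yes

Schedule T102@1, T104@4, T105@4, T100@6, T101@9, T103@7: n1:5  n2:5  n3:5  n4:6  n5:6  n6:6  n7:5  n8:5  n9:6  n10:6  n11:4 — peak 6 ≤ 6.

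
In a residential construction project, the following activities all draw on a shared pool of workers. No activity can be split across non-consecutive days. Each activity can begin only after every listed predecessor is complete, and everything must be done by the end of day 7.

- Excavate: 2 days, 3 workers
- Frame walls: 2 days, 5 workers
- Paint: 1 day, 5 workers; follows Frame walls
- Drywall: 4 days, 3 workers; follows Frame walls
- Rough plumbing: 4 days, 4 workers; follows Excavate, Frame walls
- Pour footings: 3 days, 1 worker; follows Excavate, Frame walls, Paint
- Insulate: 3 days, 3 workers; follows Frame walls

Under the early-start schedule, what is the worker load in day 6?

8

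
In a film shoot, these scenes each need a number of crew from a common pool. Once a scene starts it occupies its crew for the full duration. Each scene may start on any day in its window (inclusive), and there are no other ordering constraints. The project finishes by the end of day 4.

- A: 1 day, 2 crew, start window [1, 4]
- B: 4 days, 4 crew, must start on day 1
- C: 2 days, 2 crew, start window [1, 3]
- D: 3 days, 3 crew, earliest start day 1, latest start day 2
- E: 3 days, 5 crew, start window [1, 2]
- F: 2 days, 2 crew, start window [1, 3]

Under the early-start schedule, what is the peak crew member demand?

Early-start schedule: A@1, B@1, C@1, D@1, E@1, F@1.
Load per day: day 1: 18, day 2: 16, day 3: 12, day 4: 4.
Peak is 18.

18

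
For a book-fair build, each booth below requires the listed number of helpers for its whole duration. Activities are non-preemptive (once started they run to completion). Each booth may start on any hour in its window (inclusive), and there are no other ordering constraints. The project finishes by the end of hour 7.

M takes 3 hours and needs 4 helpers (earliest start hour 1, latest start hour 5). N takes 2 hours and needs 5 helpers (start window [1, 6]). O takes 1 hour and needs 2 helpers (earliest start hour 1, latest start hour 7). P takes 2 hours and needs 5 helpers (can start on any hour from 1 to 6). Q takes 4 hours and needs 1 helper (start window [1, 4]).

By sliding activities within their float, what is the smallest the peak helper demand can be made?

Early-start (M@1, N@1, O@1, P@1, Q@1) gives peak 17: h1:17  h2:15  h3:5  h4:1  h5:0  h6:0  h7:0.
Shift N→4, P→6, Q→2.
Schedule M@1, N@4, O@1, P@6, Q@2: h1:6  h2:5  h3:5  h4:6  h5:6  h6:5  h7:5 — peak 6.
Total helper-hours = 38 over 7 hours ⇒ peak ≥ ⌈38/7⌉ = 6, so 6 is optimal.

6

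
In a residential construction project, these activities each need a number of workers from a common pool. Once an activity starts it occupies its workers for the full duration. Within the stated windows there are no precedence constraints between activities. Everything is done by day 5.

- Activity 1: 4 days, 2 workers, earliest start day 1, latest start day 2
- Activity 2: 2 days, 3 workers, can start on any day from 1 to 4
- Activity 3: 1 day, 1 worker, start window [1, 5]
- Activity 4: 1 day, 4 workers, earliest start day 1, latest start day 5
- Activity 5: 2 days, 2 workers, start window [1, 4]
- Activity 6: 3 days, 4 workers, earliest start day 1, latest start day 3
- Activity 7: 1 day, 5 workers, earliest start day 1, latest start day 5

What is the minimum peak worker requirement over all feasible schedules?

9

Early-start (Activity 1@1, Activity 2@1, Activity 3@1, Activity 4@1, Activity 5@1, Activity 6@1, Activity 7@1) gives peak 21: d1:21  d2:11  d3:6  d4:2  d5:0.
Shift Activity 4→2, Activity 5→3, Activity 6→3, Activity 7→5.
Schedule Activity 1@1, Activity 2@1, Activity 3@1, Activity 4@2, Activity 5@3, Activity 6@3, Activity 7@5: d1:6  d2:9  d3:8  d4:8  d5:9 — peak 9.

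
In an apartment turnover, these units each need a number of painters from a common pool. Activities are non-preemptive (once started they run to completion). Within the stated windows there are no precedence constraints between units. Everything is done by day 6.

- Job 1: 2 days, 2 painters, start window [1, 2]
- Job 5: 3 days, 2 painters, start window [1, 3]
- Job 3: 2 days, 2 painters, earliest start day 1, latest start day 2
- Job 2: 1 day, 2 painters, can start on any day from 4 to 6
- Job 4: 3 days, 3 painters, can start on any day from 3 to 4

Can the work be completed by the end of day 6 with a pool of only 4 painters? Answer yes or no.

Total painter-days = 25; over 6 days the average is 25/6 > 4, so some day must exceed 4.

no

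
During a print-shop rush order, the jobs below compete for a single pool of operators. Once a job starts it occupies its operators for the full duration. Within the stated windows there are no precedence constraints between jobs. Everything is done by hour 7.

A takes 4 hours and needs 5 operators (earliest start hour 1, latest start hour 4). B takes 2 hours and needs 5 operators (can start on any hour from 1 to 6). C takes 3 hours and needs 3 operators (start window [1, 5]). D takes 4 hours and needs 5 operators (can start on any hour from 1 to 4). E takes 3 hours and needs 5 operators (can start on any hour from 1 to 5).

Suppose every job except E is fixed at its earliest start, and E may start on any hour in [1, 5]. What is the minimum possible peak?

18

E@1: h1:23  h2:23  h3:18  h4:10  h5:0  h6:0  h7:0 → peak 23
E@2: h1:18  h2:23  h3:18  h4:15  h5:0  h6:0  h7:0 → peak 23
E@3: h1:18  h2:18  h3:18  h4:15  h5:5  h6:0  h7:0 → peak 18
E@4: h1:18  h2:18  h3:13  h4:15  h5:5  h6:5  h7:0 → peak 18
E@5: h1:18  h2:18  h3:13  h4:10  h5:5  h6:5  h7:5 → peak 18
Best is E@3, peak 18.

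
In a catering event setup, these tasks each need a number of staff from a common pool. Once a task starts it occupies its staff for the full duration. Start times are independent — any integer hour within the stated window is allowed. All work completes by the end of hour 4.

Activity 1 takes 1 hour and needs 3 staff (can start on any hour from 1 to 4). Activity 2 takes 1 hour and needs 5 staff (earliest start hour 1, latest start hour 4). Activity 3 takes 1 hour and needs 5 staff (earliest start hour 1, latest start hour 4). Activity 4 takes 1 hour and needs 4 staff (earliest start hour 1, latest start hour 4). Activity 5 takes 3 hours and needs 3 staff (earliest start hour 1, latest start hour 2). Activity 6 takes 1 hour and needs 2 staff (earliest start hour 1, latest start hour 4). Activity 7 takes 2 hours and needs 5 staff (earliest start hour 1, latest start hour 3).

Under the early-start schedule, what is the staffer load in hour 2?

At early start, hour 2 has: Activity 5, Activity 7.
Demand: 3 + 5 = 8.

8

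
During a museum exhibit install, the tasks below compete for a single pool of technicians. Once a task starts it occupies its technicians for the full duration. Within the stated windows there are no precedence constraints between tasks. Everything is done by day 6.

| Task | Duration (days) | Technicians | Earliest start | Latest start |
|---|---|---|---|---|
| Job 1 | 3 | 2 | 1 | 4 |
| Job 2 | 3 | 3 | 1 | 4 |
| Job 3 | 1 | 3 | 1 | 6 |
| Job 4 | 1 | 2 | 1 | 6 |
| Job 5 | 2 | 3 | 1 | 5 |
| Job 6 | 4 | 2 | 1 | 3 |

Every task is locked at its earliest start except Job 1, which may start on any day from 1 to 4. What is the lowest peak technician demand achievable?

Job 1@1: d1:15  d2:10  d3:7  d4:2  d5:0  d6:0 → peak 15
Job 1@2: d1:13  d2:10  d3:7  d4:4  d5:0  d6:0 → peak 13
Job 1@3: d1:13  d2:8  d3:7  d4:4  d5:2  d6:0 → peak 13
Job 1@4: d1:13  d2:8  d3:5  d4:4  d5:2  d6:2 → peak 13
Best is Job 1@2, peak 13.

13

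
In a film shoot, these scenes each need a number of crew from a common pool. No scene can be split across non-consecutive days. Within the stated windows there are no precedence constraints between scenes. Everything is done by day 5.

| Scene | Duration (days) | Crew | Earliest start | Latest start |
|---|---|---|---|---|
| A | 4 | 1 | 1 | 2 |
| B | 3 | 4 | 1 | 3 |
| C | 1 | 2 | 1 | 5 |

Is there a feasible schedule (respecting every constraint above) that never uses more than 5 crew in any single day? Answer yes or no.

yes

Schedule A@1, B@1, C@4: d1:5  d2:5  d3:5  d4:3  d5:0 — peak 5 ≤ 5.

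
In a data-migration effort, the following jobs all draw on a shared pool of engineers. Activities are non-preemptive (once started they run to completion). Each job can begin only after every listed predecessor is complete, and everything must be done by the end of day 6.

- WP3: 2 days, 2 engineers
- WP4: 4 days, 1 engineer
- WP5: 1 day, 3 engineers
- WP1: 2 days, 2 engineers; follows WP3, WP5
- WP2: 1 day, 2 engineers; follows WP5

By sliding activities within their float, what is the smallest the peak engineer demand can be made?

Early-start (WP3@1, WP4@1, WP5@1, WP1@3, WP2@2) gives peak 6: d1:6  d2:5  d3:3  d4:3  d5:0  d6:0.
Shift WP3→2, WP4→2, WP1→4, WP2→6.
Schedule WP3@2, WP4@2, WP5@1, WP1@4, WP2@6: d1:3  d2:3  d3:3  d4:3  d5:3  d6:2 — peak 3.
Total engineer-days = 17 over 6 days ⇒ peak ≥ ⌈17/6⌉ = 3, so 3 is optimal.

3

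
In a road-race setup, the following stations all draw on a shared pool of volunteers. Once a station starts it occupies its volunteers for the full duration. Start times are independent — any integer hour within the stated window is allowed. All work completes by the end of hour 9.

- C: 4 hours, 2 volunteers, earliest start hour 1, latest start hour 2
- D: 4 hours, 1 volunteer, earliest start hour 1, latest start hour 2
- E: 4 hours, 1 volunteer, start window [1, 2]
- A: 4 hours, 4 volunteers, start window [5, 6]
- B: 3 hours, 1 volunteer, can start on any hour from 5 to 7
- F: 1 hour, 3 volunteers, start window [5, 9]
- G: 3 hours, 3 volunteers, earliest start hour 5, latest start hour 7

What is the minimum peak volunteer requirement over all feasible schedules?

8

Early-start (C@1, D@1, E@1, A@5, B@5, F@5, G@5) gives peak 11: h1:4  h2:4  h3:4  h4:4  h5:11  h6:8  h7:8  h8:4  h9:0.
Shift G→6.
Schedule C@1, D@1, E@1, A@5, B@5, F@5, G@6: h1:4  h2:4  h3:4  h4:4  h5:8  h6:8  h7:8  h8:7  h9:0 — peak 8.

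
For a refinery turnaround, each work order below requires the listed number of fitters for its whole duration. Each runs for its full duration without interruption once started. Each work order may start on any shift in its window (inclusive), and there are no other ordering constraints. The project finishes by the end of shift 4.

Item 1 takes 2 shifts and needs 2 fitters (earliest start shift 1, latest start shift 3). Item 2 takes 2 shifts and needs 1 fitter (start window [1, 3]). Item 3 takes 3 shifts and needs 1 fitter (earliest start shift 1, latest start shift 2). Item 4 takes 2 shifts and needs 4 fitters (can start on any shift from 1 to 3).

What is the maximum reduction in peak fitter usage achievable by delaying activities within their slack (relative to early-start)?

3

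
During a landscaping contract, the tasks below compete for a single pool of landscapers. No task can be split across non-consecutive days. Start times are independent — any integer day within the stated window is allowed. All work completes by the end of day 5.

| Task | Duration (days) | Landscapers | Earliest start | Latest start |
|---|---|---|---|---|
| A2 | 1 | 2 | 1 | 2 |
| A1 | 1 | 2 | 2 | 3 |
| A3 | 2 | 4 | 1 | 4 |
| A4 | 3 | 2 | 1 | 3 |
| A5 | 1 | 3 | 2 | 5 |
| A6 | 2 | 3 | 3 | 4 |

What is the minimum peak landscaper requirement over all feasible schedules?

6

Early-start (A2@1, A1@2, A3@1, A4@1, A5@2, A6@3) gives peak 11: d1:8  d2:11  d3:5  d4:3  d5:0.
Shift A4→3, A5→3, A6→4.
Schedule A2@1, A1@2, A3@1, A4@3, A5@3, A6@4: d1:6  d2:6  d3:5  d4:5  d5:5 — peak 6.
Total landscaper-days = 27 over 5 days ⇒ peak ≥ ⌈27/5⌉ = 6, so 6 is optimal.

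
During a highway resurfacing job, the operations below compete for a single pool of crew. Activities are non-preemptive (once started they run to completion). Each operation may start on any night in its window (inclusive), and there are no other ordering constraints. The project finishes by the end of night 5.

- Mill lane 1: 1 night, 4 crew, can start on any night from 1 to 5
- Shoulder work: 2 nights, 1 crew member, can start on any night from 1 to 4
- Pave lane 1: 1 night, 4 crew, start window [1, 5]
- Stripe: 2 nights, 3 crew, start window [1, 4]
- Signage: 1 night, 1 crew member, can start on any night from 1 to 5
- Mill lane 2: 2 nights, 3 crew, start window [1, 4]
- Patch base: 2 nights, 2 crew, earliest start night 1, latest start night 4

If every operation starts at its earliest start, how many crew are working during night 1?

18

At early start, night 1 has: Mill lane 1, Shoulder work, Pave lane 1, Stripe, Signage, Mill lane 2, Patch base.
Demand: 4 + 1 + 4 + 3 + 1 + 3 + 2 = 18.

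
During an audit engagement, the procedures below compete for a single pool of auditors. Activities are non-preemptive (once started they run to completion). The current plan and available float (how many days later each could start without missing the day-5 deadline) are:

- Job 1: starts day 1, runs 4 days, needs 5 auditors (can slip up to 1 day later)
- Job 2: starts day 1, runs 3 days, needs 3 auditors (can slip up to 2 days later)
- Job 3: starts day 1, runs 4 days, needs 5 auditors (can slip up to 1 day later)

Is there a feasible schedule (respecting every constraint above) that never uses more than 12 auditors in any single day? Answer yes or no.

The minimum achievable peak is 13; 12 < 13, so no feasible schedule stays within the cap.

no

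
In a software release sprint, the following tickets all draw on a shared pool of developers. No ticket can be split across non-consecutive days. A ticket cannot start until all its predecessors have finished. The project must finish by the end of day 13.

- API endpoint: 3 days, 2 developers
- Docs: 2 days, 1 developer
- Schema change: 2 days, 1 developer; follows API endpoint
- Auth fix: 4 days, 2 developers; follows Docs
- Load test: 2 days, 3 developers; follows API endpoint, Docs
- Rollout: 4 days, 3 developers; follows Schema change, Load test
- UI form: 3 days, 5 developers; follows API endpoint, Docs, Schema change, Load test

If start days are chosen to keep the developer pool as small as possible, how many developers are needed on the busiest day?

5

Early-start (API endpoint@1, Docs@1, Schema change@4, Auth fix@3, Load test@4, Rollout@6, UI form@6) gives peak 10: d1:3  d2:3  d3:4  d4:6  d5:6  d6:10  d7:8  d8:8  d9:3  d10:0  d11:0  d12:0  d13:0.
Shift Auth fix→6, UI form→10.
Schedule API endpoint@1, Docs@1, Schema change@4, Auth fix@6, Load test@4, Rollout@6, UI form@10: d1:3  d2:3  d3:2  d4:4  d5:4  d6:5  d7:5  d8:5  d9:5  d10:5  d11:5  d12:5  d13:0 — peak 5.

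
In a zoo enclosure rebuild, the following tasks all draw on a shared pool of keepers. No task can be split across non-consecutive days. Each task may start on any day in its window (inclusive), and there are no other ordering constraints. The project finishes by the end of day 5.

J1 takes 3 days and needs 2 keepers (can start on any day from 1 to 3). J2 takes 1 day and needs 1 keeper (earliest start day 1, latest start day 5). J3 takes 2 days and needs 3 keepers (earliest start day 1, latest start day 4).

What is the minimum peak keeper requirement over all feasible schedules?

3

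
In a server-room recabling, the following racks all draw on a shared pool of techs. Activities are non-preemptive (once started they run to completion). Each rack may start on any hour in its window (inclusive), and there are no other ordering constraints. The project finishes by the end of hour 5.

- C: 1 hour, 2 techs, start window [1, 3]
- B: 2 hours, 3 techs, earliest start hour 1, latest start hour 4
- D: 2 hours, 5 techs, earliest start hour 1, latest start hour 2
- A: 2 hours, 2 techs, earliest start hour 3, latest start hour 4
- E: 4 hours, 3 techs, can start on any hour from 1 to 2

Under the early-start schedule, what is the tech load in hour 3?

5

At early start, hour 3 has: A, E.
Demand: 2 + 3 = 5.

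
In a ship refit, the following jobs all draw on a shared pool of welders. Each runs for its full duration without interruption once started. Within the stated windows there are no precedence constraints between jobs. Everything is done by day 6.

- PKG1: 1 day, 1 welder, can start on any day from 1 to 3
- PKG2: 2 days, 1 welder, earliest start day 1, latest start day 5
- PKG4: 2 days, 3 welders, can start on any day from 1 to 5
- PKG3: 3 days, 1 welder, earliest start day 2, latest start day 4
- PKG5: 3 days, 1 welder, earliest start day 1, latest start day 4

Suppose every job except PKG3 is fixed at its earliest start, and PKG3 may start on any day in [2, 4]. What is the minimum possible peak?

6

PKG3@2: d1:6  d2:6  d3:2  d4:1  d5:0  d6:0 → peak 6
PKG3@3: d1:6  d2:5  d3:2  d4:1  d5:1  d6:0 → peak 6
PKG3@4: d1:6  d2:5  d3:1  d4:1  d5:1  d6:1 → peak 6
Best is PKG3@2, peak 6.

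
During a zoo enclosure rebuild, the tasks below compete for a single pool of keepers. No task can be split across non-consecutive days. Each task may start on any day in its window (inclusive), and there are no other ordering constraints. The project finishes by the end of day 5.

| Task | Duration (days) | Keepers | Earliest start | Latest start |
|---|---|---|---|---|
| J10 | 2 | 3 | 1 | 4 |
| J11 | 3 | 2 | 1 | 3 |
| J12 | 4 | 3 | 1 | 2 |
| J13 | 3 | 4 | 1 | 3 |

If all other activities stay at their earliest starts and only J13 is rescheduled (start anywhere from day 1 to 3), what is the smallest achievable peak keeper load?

J13@1: d1:12  d2:12  d3:9  d4:3  d5:0 → peak 12
J13@2: d1:8  d2:12  d3:9  d4:7  d5:0 → peak 12
J13@3: d1:8  d2:8  d3:9  d4:7  d5:4 → peak 9
Best is J13@3, peak 9.

9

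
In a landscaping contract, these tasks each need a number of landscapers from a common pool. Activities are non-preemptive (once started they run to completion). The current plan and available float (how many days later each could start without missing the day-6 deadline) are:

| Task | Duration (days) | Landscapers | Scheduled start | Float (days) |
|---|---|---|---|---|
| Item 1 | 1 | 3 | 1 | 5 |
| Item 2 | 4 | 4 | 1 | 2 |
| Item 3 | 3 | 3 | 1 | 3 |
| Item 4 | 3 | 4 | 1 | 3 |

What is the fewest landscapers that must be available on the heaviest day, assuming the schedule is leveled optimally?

Early-start (Item 1@1, Item 2@1, Item 3@1, Item 4@1) gives peak 14: d1:14  d2:11  d3:11  d4:4  d5:0  d6:0.
Shift Item 2→2, Item 4→4.
Schedule Item 1@1, Item 2@2, Item 3@1, Item 4@4: d1:6  d2:7  d3:7  d4:8  d5:8  d6:4 — peak 8.

8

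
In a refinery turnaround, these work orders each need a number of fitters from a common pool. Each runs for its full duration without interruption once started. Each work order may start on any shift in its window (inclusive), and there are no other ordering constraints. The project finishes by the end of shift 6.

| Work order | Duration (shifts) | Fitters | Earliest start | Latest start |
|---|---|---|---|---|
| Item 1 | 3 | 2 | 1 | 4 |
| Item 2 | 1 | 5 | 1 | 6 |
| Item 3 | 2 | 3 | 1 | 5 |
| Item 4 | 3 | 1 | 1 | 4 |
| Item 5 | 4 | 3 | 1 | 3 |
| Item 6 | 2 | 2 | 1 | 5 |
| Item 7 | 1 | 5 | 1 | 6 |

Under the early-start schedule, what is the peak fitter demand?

21

Early-start schedule: Item 1@1, Item 2@1, Item 3@1, Item 4@1, Item 5@1, Item 6@1, Item 7@1.
Load per shift: shift 1: 21, shift 2: 11, shift 3: 6, shift 4: 3, shift 5: 0, shift 6: 0.
Peak is 21.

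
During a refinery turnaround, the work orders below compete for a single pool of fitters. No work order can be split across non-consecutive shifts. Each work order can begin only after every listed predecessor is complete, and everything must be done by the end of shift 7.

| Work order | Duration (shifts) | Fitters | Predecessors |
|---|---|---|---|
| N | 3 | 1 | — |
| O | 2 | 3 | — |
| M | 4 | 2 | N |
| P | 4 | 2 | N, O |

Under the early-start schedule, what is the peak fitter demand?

4

Early-start schedule: N@1, O@1, M@4, P@4.
Load per shift: shift 1: 4, shift 2: 4, shift 3: 1, shift 4: 4, shift 5: 4, shift 6: 4, shift 7: 4.
Peak is 4.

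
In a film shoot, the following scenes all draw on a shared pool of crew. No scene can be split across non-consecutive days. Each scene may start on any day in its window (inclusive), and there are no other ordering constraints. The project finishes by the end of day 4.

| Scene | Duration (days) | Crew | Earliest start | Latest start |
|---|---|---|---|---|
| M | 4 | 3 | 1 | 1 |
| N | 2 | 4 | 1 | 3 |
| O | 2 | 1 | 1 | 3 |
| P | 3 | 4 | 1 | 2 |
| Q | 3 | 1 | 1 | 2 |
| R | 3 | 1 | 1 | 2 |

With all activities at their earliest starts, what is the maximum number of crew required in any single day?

14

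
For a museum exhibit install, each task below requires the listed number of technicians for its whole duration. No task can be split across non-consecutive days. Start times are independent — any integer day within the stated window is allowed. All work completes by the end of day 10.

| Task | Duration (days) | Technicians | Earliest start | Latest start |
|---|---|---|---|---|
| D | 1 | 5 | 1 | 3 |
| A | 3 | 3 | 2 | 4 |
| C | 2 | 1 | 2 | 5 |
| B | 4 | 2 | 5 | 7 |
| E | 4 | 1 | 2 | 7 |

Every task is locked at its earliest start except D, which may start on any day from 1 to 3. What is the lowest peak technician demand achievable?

5

D@1: d1:5  d2:5  d3:5  d4:4  d5:3  d6:2  d7:2  d8:2  d9:0  d10:0 → peak 5
D@2: d1:0  d2:10  d3:5  d4:4  d5:3  d6:2  d7:2  d8:2  d9:0  d10:0 → peak 10
D@3: d1:0  d2:5  d3:10  d4:4  d5:3  d6:2  d7:2  d8:2  d9:0  d10:0 → peak 10
Best is D@1, peak 5.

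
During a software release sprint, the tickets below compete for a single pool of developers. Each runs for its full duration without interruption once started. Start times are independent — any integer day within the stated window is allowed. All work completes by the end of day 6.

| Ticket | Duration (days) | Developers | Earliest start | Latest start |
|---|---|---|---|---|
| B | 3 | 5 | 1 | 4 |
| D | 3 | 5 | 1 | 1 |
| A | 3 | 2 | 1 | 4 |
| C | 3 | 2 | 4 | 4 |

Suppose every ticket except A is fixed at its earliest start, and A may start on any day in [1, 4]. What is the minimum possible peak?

10

A@1: d1:12  d2:12  d3:12  d4:2  d5:2  d6:2 → peak 12
A@2: d1:10  d2:12  d3:12  d4:4  d5:2  d6:2 → peak 12
A@3: d1:10  d2:10  d3:12  d4:4  d5:4  d6:2 → peak 12
A@4: d1:10  d2:10  d3:10  d4:4  d5:4  d6:4 → peak 10
Best is A@4, peak 10.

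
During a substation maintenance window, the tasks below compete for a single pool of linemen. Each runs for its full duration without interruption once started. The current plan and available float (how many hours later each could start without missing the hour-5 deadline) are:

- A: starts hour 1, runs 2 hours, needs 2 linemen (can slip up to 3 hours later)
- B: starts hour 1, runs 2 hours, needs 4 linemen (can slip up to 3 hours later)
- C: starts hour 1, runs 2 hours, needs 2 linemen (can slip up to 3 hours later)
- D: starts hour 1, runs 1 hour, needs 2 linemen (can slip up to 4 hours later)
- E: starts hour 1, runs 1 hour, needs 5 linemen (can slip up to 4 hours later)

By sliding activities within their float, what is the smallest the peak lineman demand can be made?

6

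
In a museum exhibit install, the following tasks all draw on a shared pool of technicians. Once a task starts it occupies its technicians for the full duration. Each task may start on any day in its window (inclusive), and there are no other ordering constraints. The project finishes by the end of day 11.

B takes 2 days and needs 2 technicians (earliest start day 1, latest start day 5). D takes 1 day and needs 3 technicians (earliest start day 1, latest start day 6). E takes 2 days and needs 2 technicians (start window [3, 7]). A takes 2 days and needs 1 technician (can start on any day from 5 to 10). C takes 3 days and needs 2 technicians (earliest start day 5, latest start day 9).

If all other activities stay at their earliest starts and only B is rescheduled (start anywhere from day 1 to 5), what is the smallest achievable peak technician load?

B@1: d1:5  d2:2  d3:2  d4:2  d5:3  d6:3  d7:2  d8:0  d9:0  d10:0  d11:0 → peak 5
B@2: d1:3  d2:2  d3:4  d4:2  d5:3  d6:3  d7:2  d8:0  d9:0  d10:0  d11:0 → peak 4
B@3: d1:3  d2:0  d3:4  d4:4  d5:3  d6:3  d7:2  d8:0  d9:0  d10:0  d11:0 → peak 4
B@4: d1:3  d2:0  d3:2  d4:4  d5:5  d6:3  d7:2  d8:0  d9:0  d10:0  d11:0 → peak 5
B@5: d1:3  d2:0  d3:2  d4:2  d5:5  d6:5  d7:2  d8:0  d9:0  d10:0  d11:0 → peak 5
Best is B@2, peak 4.

4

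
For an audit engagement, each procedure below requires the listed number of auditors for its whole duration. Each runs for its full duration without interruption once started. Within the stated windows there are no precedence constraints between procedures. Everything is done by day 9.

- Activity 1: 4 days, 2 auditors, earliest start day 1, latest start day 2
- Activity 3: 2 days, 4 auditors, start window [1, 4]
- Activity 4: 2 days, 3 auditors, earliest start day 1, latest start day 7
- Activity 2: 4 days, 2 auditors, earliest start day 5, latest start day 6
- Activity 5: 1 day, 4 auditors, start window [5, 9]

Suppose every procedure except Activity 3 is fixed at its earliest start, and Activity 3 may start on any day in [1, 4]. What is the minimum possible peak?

6

Activity 3@1: d1:9  d2:9  d3:2  d4:2  d5:6  d6:2  d7:2  d8:2  d9:0 → peak 9
Activity 3@2: d1:5  d2:9  d3:6  d4:2  d5:6  d6:2  d7:2  d8:2  d9:0 → peak 9
Activity 3@3: d1:5  d2:5  d3:6  d4:6  d5:6  d6:2  d7:2  d8:2  d9:0 → peak 6
Activity 3@4: d1:5  d2:5  d3:2  d4:6  d5:10  d6:2  d7:2  d8:2  d9:0 → peak 10
Best is Activity 3@3, peak 6.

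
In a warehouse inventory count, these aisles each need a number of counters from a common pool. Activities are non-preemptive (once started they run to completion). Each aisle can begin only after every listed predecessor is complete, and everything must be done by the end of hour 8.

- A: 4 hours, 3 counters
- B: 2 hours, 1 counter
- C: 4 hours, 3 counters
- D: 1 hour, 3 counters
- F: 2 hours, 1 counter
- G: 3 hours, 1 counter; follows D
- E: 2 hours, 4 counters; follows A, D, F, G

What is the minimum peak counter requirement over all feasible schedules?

7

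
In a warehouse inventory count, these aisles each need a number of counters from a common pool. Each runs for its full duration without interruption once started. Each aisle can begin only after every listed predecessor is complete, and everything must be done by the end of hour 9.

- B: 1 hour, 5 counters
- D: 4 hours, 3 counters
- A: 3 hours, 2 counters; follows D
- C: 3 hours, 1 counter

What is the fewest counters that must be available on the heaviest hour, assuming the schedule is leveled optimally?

Early-start (B@1, D@1, A@5, C@1) gives peak 9: h1:9  h2:4  h3:4  h4:3  h5:2  h6:2  h7:2  h8:0  h9:0.
Shift D→2, A→6, C→2.
Schedule B@1, D@2, A@6, C@2: h1:5  h2:4  h3:4  h4:4  h5:3  h6:2  h7:2  h8:2  h9:0 — peak 5.

5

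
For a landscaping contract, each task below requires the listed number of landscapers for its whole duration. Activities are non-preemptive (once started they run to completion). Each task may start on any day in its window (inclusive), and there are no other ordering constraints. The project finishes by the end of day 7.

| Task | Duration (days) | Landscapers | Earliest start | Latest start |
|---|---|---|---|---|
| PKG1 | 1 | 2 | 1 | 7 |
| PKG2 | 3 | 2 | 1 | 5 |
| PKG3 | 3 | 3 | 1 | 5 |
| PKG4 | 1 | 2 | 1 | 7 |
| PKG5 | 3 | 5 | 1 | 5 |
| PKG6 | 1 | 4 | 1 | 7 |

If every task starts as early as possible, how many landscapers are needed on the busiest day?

18

Early-start schedule: PKG1@1, PKG2@1, PKG3@1, PKG4@1, PKG5@1, PKG6@1.
Load per day: day 1: 18, day 2: 10, day 3: 10, day 4: 0, day 5: 0, day 6: 0, day 7: 0.
Peak is 18.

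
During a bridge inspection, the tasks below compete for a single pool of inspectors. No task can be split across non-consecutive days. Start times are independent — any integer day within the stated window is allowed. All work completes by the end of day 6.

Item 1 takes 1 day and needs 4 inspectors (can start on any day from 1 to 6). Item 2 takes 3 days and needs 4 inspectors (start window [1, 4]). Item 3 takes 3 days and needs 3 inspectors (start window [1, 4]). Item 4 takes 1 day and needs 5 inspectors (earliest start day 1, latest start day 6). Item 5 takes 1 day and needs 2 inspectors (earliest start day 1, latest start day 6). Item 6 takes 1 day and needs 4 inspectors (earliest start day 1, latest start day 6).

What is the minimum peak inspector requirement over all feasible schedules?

Early-start (Item 1@1, Item 2@1, Item 3@1, Item 4@1, Item 5@1, Item 6@1) gives peak 22: d1:22  d2:7  d3:7  d4:0  d5:0  d6:0.
Shift Item 2→2, Item 4→5, Item 5→4, Item 6→6.
Schedule Item 1@1, Item 2@2, Item 3@1, Item 4@5, Item 5@4, Item 6@6: d1:7  d2:7  d3:7  d4:6  d5:5  d6:4 — peak 7.

7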